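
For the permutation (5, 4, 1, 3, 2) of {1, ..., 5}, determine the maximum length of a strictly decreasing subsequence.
4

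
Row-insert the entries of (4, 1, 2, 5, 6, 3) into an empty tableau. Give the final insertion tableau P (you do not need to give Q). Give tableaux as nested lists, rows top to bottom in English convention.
P = [[1, 2, 3, 6], [4, 5]]

Insert 4: appended to row 1. P = [[4]].
Insert 1: 1 bumps 4 from row 1; 4 starts row 2. P = [[1], [4]].
Insert 2: appended to row 1. P = [[1, 2], [4]].
Insert 5: appended to row 1. P = [[1, 2, 5], [4]].
Insert 6: appended to row 1. P = [[1, 2, 5, 6], [4]].
Insert 3: 3 bumps 5 from row 1; 5 appends to row 2. P = [[1, 2, 3, 6], [4, 5]].

So P = [[1, 2, 3, 6], [4, 5]].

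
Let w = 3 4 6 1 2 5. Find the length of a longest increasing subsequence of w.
3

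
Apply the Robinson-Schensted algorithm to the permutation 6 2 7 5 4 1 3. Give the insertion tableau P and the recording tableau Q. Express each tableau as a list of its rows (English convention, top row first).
Insert each entry of the permutation into P by Schensted row insertion, recording in Q the position of each new cell.

Insert 6: appended to row 1. P = [[6]].
Insert 2: 2 bumps 6 from row 1; 6 starts row 2. P = [[2], [6]].
Insert 7: appended to row 1. P = [[2, 7], [6]].
Insert 5: 5 bumps 7 from row 1; 7 appends to row 2. P = [[2, 5], [6, 7]].
Insert 4: 4 bumps 5 from row 1; 5 bumps 6 from row 2; 6 starts row 3. P = [[2, 4], [5, 7], [6]].
Insert 1: 1 bumps 2 from row 1; 2 bumps 5 from row 2; 5 bumps 6 from row 3; 6 starts row 4. P = [[1, 4], [2, 7], [5], [6]].
Insert 3: 3 bumps 4 from row 1; 4 bumps 7 from row 2; 7 appends to row 3. P = [[1, 3], [2, 4], [5, 7], [6]].

So P = [[1, 3], [2, 4], [5, 7], [6]], Q = [[1, 3], [2, 4], [5, 7], [6]].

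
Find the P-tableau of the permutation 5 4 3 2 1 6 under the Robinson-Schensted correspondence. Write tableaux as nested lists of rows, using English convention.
Insert 5: appended to row 1. P = [[5]].
Insert 4: 4 bumps 5 from row 1; 5 starts row 2. P = [[4], [5]].
Insert 3: 3 bumps 4 from row 1; 4 bumps 5 from row 2; 5 starts row 3. P = [[3], [4], [5]].
Insert 2: 2 bumps 3 from row 1; 3 bumps 4 from row 2; 4 bumps 5 from row 3; 5 starts row 4. P = [[2], [3], [4], [5]].
Insert 1: 1 bumps 2 from row 1; 2 bumps 3 from row 2; 3 bumps 4 from row 3; 4 bumps 5 from row 4; 5 starts row 5. P = [[1], [2], [3], [4], [5]].
Insert 6: appended to row 1. P = [[1, 6], [2], [3], [4], [5]].

So P = [[1, 6], [2], [3], [4], [5]].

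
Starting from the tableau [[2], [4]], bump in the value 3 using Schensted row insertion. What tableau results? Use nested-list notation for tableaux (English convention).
3 is larger than every entry of row 1, so it is appended to row 1. The new tableau is [[2, 3], [4]].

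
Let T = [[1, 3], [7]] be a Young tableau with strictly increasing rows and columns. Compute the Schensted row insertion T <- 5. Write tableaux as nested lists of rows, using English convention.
5 is larger than every entry of row 1, so it is appended to row 1. The new tableau is [[1, 3, 5], [7]].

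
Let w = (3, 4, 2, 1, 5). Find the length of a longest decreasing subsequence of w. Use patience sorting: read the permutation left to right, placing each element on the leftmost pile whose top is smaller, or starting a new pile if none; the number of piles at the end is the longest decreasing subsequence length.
3: new pile. tops = [3]
4: onto pile 1 (replacing 3). tops = [4]
2: new pile. tops = [4, 2]
1: new pile. tops = [4, 2, 1]
5: onto pile 1 (replacing 4). tops = [5, 2, 1]

3 piles, so the longest decreasing subsequence has length 3.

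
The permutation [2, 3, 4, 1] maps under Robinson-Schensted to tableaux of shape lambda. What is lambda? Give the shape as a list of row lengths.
RSK row insertion gives P = [[1, 3, 4], [2]], which has shape [3, 1].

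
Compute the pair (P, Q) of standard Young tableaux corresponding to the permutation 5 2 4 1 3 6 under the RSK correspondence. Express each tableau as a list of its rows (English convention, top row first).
P = [[1, 3, 6], [2, 4], [5]], Q = [[1, 3, 6], [2, 5], [4]]

Insert each entry of the permutation into P by Schensted row insertion, recording in Q the position of each new cell.

Insert 5: appended to row 1. P = [[5]].
Insert 2: 2 bumps 5 from row 1; 5 starts row 2. P = [[2], [5]].
Insert 4: appended to row 1. P = [[2, 4], [5]].
Insert 1: 1 bumps 2 from row 1; 2 bumps 5 from row 2; 5 starts row 3. P = [[1, 4], [2], [5]].
Insert 3: 3 bumps 4 from row 1; 4 appends to row 2. P = [[1, 3], [2, 4], [5]].
Insert 6: appended to row 1. P = [[1, 3, 6], [2, 4], [5]].

So P = [[1, 3, 6], [2, 4], [5]], Q = [[1, 3, 6], [2, 5], [4]].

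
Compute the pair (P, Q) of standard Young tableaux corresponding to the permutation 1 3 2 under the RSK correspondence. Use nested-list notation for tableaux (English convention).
P = [[1, 2], [3]], Q = [[1, 2], [3]]

Insert each entry of the permutation into P by Schensted row insertion, recording in Q the position of each new cell.

Insert 1: appended to row 1. P = [[1]], Q = [[1]].
Insert 3: appended to row 1. P = [[1, 3]], Q = [[1, 2]].
Insert 2: 2 bumps 3 from row 1; 3 starts row 2. P = [[1, 2], [3]], Q = [[1, 2], [3]].

So P = [[1, 2], [3]], Q = [[1, 2], [3]].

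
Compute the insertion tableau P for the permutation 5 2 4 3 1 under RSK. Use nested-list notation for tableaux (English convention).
P = [[1, 3], [2], [4], [5]]

Insert 5: appended to row 1. P = [[5]].
Insert 2: 2 bumps 5 from row 1; 5 starts row 2. P = [[2], [5]].
Insert 4: appended to row 1. P = [[2, 4], [5]].
Insert 3: 3 bumps 4 from row 1; 4 bumps 5 from row 2; 5 starts row 3. P = [[2, 3], [4], [5]].
Insert 1: 1 bumps 2 from row 1; 2 bumps 4 from row 2; 4 bumps 5 from row 3; 5 starts row 4. P = [[1, 3], [2], [4], [5]].

So P = [[1, 3], [2], [4], [5]].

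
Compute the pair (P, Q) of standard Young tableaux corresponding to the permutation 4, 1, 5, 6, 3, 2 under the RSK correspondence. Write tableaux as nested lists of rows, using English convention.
P = [[1, 2, 6], [3, 5], [4]], Q = [[1, 3, 4], [2, 5], [6]]

Insert each entry of the permutation into P by Schensted row insertion, recording in Q the position of each new cell.

After inserting 4: P = [[4]].
After inserting 1: P = [[1], [4]].
After inserting 5: P = [[1, 5], [4]].
After inserting 6: P = [[1, 5, 6], [4]].
After inserting 3: P = [[1, 3, 6], [4, 5]].
After inserting 2: P = [[1, 2, 6], [3, 5], [4]].

So P = [[1, 2, 6], [3, 5], [4]], Q = [[1, 3, 4], [2, 5], [6]].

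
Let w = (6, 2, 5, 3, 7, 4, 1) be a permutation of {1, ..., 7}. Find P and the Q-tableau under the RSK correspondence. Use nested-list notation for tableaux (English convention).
Insert each entry of the permutation into P by Schensted row insertion, recording in Q the position of each new cell.

Insert 6: appended to row 1. P = [[6]].
Insert 2: 2 bumps 6 from row 1; 6 starts row 2. P = [[2], [6]].
Insert 5: appended to row 1. P = [[2, 5], [6]].
Insert 3: 3 bumps 5 from row 1; 5 bumps 6 from row 2; 6 starts row 3. P = [[2, 3], [5], [6]].
Insert 7: appended to row 1. P = [[2, 3, 7], [5], [6]].
Insert 4: 4 bumps 7 from row 1; 7 appends to row 2. P = [[2, 3, 4], [5, 7], [6]].
Insert 1: 1 bumps 2 from row 1; 2 bumps 5 from row 2; 5 bumps 6 from row 3; 6 starts row 4. P = [[1, 3, 4], [2, 7], [5], [6]].

So P = [[1, 3, 4], [2, 7], [5], [6]], Q = [[1, 3, 5], [2, 6], [4], [7]].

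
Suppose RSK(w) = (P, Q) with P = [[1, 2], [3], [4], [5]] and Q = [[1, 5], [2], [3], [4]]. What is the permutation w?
5 4 3 1 2

Reverse RSK: for i = n, n-1, ..., 1, locate i in Q, remove the corresponding corner cell from P, and reverse-bump its entry up through P; the value ejected from row 1 is w(i).

So w = 5 4 3 1 2.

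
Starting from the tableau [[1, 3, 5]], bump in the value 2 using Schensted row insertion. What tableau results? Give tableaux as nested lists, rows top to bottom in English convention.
In row 1, 2 replaces 3 (the leftmost entry greater than 2); 3 is bumped to row 2. 3 starts a new row 2. The new tableau is [[1, 2, 5], [3]].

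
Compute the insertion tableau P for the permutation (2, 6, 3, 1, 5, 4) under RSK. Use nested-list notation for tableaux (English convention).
P = [[1, 3, 4], [2, 5], [6]]

Insert 2: appended to row 1. P = [[2]].
Insert 6: appended to row 1. P = [[2, 6]].
Insert 3: 3 bumps 6 from row 1; 6 starts row 2. P = [[2, 3], [6]].
Insert 1: 1 bumps 2 from row 1; 2 bumps 6 from row 2; 6 starts row 3. P = [[1, 3], [2], [6]].
Insert 5: appended to row 1. P = [[1, 3, 5], [2], [6]].
Insert 4: 4 bumps 5 from row 1; 5 appends to row 2. P = [[1, 3, 4], [2, 5], [6]].

So P = [[1, 3, 4], [2, 5], [6]].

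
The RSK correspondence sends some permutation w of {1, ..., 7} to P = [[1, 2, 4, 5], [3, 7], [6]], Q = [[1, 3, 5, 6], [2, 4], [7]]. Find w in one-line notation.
6 1 7 3 4 5 2

Reverse RSK: for i = n, n-1, ..., 1, locate i in Q, remove the corresponding corner cell from P, and reverse-bump its entry up through P; the value ejected from row 1 is w(i).

So w = 6 1 7 3 4 5 2.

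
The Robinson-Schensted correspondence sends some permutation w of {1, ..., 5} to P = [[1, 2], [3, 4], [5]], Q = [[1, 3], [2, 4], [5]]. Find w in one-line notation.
3 1 5 4 2

Reverse the RSK construction: for i from n down to 1, find the cell of Q containing i, remove the entry at that cell from P, and reverse-bump it up through P; the value ejected from row 1 is w(i).

Step i=5: Q has 5 at row 3, column 1; remove 5 from row 3 of P and reverse-bump: 5 enters row 2 and ejects 4; 4 enters row 1 and ejects 2. So w(5) = 2. P is now [[1, 4], [3, 5]].
Step i=4: Q has 4 at row 2, column 2; remove 5 from row 2 of P and reverse-bump: 5 enters row 1 and ejects 4. So w(4) = 4. P is now [[1, 5], [3]].
Step i=3: Q has 3 at row 1, column 2; remove that cell from P, ejecting 5. So w(3) = 5. P is now [[1], [3]].
Step i=2: Q has 2 at row 2, column 1; remove 3 from row 2 of P and reverse-bump: 3 enters row 1 and ejects 1. So w(2) = 1. P is now [[3]].
Step i=1: Q has 1 at row 1, column 1; remove that cell from P, ejecting 3. So w(1) = 3. P is now [].

So w = 3 1 5 4 2.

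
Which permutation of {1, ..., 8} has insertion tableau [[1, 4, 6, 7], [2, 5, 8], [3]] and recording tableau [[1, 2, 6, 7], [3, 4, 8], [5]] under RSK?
3 5 2 4 1 6 8 7

Reverse the RSK construction: for i from n down to 1, find the cell of Q containing i, remove the entry at that cell from P, and reverse-bump it up through P; the value ejected from row 1 is w(i).

Step i=8: Q has 8 at row 2, column 3; remove 8 from row 2 of P and reverse-bump: 8 enters row 1 and ejects 7. So w(8) = 7. P is now [[1, 4, 6, 8], [2, 5], [3]].
Step i=7: Q has 7 at row 1, column 4; remove that cell from P, ejecting 8. So w(7) = 8. P is now [[1, 4, 6], [2, 5], [3]].
Step i=6: Q has 6 at row 1, column 3; remove that cell from P, ejecting 6. So w(6) = 6. P is now [[1, 4], [2, 5], [3]].
Step i=5: Q has 5 at row 3, column 1; remove 3 from row 3 of P and reverse-bump: 3 enters row 2 and ejects 2; 2 enters row 1 and ejects 1. So w(5) = 1. P is now [[2, 4], [3, 5]].
Step i=4: Q has 4 at row 2, column 2; remove 5 from row 2 of P and reverse-bump: 5 enters row 1 and ejects 4. So w(4) = 4. P is now [[2, 5], [3]].
Step i=3: Q has 3 at row 2, column 1; remove 3 from row 2 of P and reverse-bump: 3 enters row 1 and ejects 2. So w(3) = 2. P is now [[3, 5]].
Step i=2: Q has 2 at row 1, column 2; remove that cell from P, ejecting 5. So w(2) = 5. P is now [[3]].
Step i=1: Q has 1 at row 1, column 1; remove that cell from P, ejecting 3. So w(1) = 3. P is now [].

So w = 3 5 2 4 1 6 8 7.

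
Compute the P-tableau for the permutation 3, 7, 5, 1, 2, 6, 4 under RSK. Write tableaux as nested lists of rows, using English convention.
Insert 3: appended to row 1. P = [[3]].
Insert 7: appended to row 1. P = [[3, 7]].
Insert 5: 5 bumps 7 from row 1; 7 starts row 2. P = [[3, 5], [7]].
Insert 1: 1 bumps 3 from row 1; 3 bumps 7 from row 2; 7 starts row 3. P = [[1, 5], [3], [7]].
Insert 2: 2 bumps 5 from row 1; 5 appends to row 2. P = [[1, 2], [3, 5], [7]].
Insert 6: appended to row 1. P = [[1, 2, 6], [3, 5], [7]].
Insert 4: 4 bumps 6 from row 1; 6 appends to row 2. P = [[1, 2, 4], [3, 5, 6], [7]].

So P = [[1, 2, 4], [3, 5, 6], [7]].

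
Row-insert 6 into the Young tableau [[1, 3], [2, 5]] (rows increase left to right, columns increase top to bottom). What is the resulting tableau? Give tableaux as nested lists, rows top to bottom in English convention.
[[1, 3, 6], [2, 5]]

6 is larger than every entry of row 1, so it is appended to row 1. The new tableau is [[1, 3, 6], [2, 5]].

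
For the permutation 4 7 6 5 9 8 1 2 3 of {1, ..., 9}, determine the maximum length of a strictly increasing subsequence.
3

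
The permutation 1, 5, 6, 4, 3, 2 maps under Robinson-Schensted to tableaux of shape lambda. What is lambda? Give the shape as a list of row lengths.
Row-insert each entry into an empty tableau.

After inserting 1: P = [[1]].
After inserting 5: P = [[1, 5]].
After inserting 6: P = [[1, 5, 6]].
After inserting 4: P = [[1, 4, 6], [5]].
After inserting 3: P = [[1, 3, 6], [4], [5]].
After inserting 2: P = [[1, 2, 6], [3], [4], [5]].

The final insertion tableau P = [[1, 2, 6], [3], [4], [5]] has shape [3, 1, 1, 1].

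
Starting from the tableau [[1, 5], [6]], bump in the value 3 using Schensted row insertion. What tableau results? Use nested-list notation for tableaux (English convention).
[[1, 3], [5], [6]]

In row 1, 3 replaces 5 (the leftmost entry greater than 3); 5 is bumped to row 2. In row 2, 5 replaces 6 (the leftmost entry greater than 5); 6 is bumped to row 3. 6 starts a new row 3. The new tableau is [[1, 3], [5], [6]].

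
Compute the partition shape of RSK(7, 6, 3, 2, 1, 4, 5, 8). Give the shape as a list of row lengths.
Row-insert each entry into an empty tableau.

After inserting 7: P = [[7]].
After inserting 6: P = [[6], [7]].
After inserting 3: P = [[3], [6], [7]].
After inserting 2: P = [[2], [3], [6], [7]].
After inserting 1: P = [[1], [2], [3], [6], [7]].
After inserting 4: P = [[1, 4], [2], [3], [6], [7]].
After inserting 5: P = [[1, 4, 5], [2], [3], [6], [7]].
After inserting 8: P = [[1, 4, 5, 8], [2], [3], [6], [7]].

The final insertion tableau P = [[1, 4, 5, 8], [2], [3], [6], [7]] has shape [4, 1, 1, 1, 1].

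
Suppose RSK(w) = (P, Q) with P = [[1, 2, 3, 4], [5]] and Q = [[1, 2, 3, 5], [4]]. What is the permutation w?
1 2 5 3 4

Reverse the RSK construction: for i from n down to 1, find the cell of Q containing i, remove the entry at that cell from P, and reverse-bump it up through P; the value ejected from row 1 is w(i).

Step i=5: Q has 5 at row 1, column 4; remove that cell from P, ejecting 4. So w(5) = 4. P is now [[1, 2, 3], [5]].
Step i=4: Q has 4 at row 2, column 1; remove 5 from row 2 of P and reverse-bump: 5 enters row 1 and ejects 3. So w(4) = 3. P is now [[1, 2, 5]].
Step i=3: Q has 3 at row 1, column 3; remove that cell from P, ejecting 5. So w(3) = 5. P is now [[1, 2]].
Step i=2: Q has 2 at row 1, column 2; remove that cell from P, ejecting 2. So w(2) = 2. P is now [[1]].
Step i=1: Q has 1 at row 1, column 1; remove that cell from P, ejecting 1. So w(1) = 1. P is now [].

So w = 1 2 5 3 4.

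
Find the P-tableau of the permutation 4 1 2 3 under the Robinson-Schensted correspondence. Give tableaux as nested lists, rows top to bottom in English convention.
P = [[1, 2, 3], [4]]

Insert 4: appended to row 1. P = [[4]].
Insert 1: 1 bumps 4 from row 1; 4 starts row 2. P = [[1], [4]].
Insert 2: appended to row 1. P = [[1, 2], [4]].
Insert 3: appended to row 1. P = [[1, 2, 3], [4]].

So P = [[1, 2, 3], [4]].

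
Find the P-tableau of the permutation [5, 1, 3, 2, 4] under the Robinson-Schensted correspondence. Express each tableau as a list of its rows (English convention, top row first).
P = [[1, 2, 4], [3], [5]]

Insert 5: appended to row 1. P = [[5]].
Insert 1: 1 bumps 5 from row 1; 5 starts row 2. P = [[1], [5]].
Insert 3: appended to row 1. P = [[1, 3], [5]].
Insert 2: 2 bumps 3 from row 1; 3 bumps 5 from row 2; 5 starts row 3. P = [[1, 2], [3], [5]].
Insert 4: appended to row 1. P = [[1, 2, 4], [3], [5]].

So P = [[1, 2, 4], [3], [5]].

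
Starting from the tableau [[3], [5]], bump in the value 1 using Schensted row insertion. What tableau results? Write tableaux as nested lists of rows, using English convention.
[[1], [3], [5]]

In row 1, 1 replaces 3 (the leftmost entry greater than 1); 3 is bumped to row 2. In row 2, 3 replaces 5 (the leftmost entry greater than 3); 5 is bumped to row 3. 5 starts a new row 3. The new tableau is [[1], [3], [5]].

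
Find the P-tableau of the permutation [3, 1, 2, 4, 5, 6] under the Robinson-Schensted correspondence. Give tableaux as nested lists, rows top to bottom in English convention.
After inserting 3: P = [[3]].
After inserting 1: P = [[1], [3]].
After inserting 2: P = [[1, 2], [3]].
After inserting 4: P = [[1, 2, 4], [3]].
After inserting 5: P = [[1, 2, 4, 5], [3]].
After inserting 6: P = [[1, 2, 4, 5, 6], [3]].

So P = [[1, 2, 4, 5, 6], [3]].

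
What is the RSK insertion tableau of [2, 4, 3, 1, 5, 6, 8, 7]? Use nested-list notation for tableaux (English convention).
After inserting 2: P = [[2]].
After inserting 4: P = [[2, 4]].
After inserting 3: P = [[2, 3], [4]].
After inserting 1: P = [[1, 3], [2], [4]].
After inserting 5: P = [[1, 3, 5], [2], [4]].
After inserting 6: P = [[1, 3, 5, 6], [2], [4]].
After inserting 8: P = [[1, 3, 5, 6, 8], [2], [4]].
After inserting 7: P = [[1, 3, 5, 6, 7], [2, 8], [4]].

So P = [[1, 3, 5, 6, 7], [2, 8], [4]].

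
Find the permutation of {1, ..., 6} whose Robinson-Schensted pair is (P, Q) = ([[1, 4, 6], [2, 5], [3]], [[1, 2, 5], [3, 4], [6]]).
Reverse the RSK construction: for i from n down to 1, find the cell of Q containing i, remove the entry at that cell from P, and reverse-bump it up through P; the value ejected from row 1 is w(i).

Step i=6: Q has 6 at row 3, column 1; remove 3 from row 3 of P and reverse-bump: 3 enters row 2 and ejects 2; 2 enters row 1 and ejects 1. So w(6) = 1. P is now [[2, 4, 6], [3, 5]].
Step i=5: Q has 5 at row 1, column 3; remove that cell from P, ejecting 6. So w(5) = 6. P is now [[2, 4], [3, 5]].
Step i=4: Q has 4 at row 2, column 2; remove 5 from row 2 of P and reverse-bump: 5 enters row 1 and ejects 4. So w(4) = 4. P is now [[2, 5], [3]].
Step i=3: Q has 3 at row 2, column 1; remove 3 from row 2 of P and reverse-bump: 3 enters row 1 and ejects 2. So w(3) = 2. P is now [[3, 5]].
Step i=2: Q has 2 at row 1, column 2; remove that cell from P, ejecting 5. So w(2) = 5. P is now [[3]].
Step i=1: Q has 1 at row 1, column 1; remove that cell from P, ejecting 3. So w(1) = 3. P is now [].

So w = 3 5 2 4 6 1.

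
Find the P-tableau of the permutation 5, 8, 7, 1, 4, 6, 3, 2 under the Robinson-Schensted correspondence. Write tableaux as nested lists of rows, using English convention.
Insert 5: appended to row 1. P = [[5]].
Insert 8: appended to row 1. P = [[5, 8]].
Insert 7: 7 bumps 8 from row 1; 8 starts row 2. P = [[5, 7], [8]].
Insert 1: 1 bumps 5 from row 1; 5 bumps 8 from row 2; 8 starts row 3. P = [[1, 7], [5], [8]].
Insert 4: 4 bumps 7 from row 1; 7 appends to row 2. P = [[1, 4], [5, 7], [8]].
Insert 6: appended to row 1. P = [[1, 4, 6], [5, 7], [8]].
Insert 3: 3 bumps 4 from row 1; 4 bumps 5 from row 2; 5 bumps 8 from row 3; 8 starts row 4. P = [[1, 3, 6], [4, 7], [5], [8]].
Insert 2: 2 bumps 3 from row 1; 3 bumps 4 from row 2; 4 bumps 5 from row 3; 5 bumps 8 from row 4; 8 starts row 5. P = [[1, 2, 6], [3, 7], [4], [5], [8]].

So P = [[1, 2, 6], [3, 7], [4], [5], [8]].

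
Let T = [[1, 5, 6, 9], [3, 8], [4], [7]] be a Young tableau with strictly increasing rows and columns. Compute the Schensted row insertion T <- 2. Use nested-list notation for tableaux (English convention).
[[1, 2, 6, 9], [3, 5], [4, 8], [7]]

In row 1, 2 replaces 5 (the leftmost entry greater than 2); 5 is bumped to row 2. In row 2, 5 replaces 8 (the leftmost entry greater than 5); 8 is bumped to row 3. 8 is appended to row 3. The new tableau is [[1, 2, 6, 9], [3, 5], [4, 8], [7]].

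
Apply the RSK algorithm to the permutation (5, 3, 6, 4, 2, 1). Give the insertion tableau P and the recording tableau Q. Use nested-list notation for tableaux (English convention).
Insert each entry of the permutation into P by Schensted row insertion, recording in Q the position of each new cell.

Insert 5: appended to row 1. P = [[5]].
Insert 3: 3 bumps 5 from row 1; 5 starts row 2. P = [[3], [5]].
Insert 6: appended to row 1. P = [[3, 6], [5]].
Insert 4: 4 bumps 6 from row 1; 6 appends to row 2. P = [[3, 4], [5, 6]].
Insert 2: 2 bumps 3 from row 1; 3 bumps 5 from row 2; 5 starts row 3. P = [[2, 4], [3, 6], [5]].
Insert 1: 1 bumps 2 from row 1; 2 bumps 3 from row 2; 3 bumps 5 from row 3; 5 starts row 4. P = [[1, 4], [2, 6], [3], [5]].

So P = [[1, 4], [2, 6], [3], [5]], Q = [[1, 3], [2, 4], [5], [6]].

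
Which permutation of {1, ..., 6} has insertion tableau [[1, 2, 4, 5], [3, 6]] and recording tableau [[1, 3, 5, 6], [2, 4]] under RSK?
Reverse RSK: for i = n, n-1, ..., 1, locate i in Q, remove the corresponding corner cell from P, and reverse-bump its entry up through P; the value ejected from row 1 is w(i).

So w = 3 1 6 2 4 5.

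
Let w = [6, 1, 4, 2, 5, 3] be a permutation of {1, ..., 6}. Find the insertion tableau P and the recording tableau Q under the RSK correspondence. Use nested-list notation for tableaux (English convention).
Insert each entry of the permutation into P by Schensted row insertion, recording in Q the position of each new cell.

Insert 6: appended to row 1. P = [[6]].
Insert 1: 1 bumps 6 from row 1; 6 starts row 2. P = [[1], [6]].
Insert 4: appended to row 1. P = [[1, 4], [6]].
Insert 2: 2 bumps 4 from row 1; 4 bumps 6 from row 2; 6 starts row 3. P = [[1, 2], [4], [6]].
Insert 5: appended to row 1. P = [[1, 2, 5], [4], [6]].
Insert 3: 3 bumps 5 from row 1; 5 appends to row 2. P = [[1, 2, 3], [4, 5], [6]].

So P = [[1, 2, 3], [4, 5], [6]], Q = [[1, 3, 5], [2, 6], [4]].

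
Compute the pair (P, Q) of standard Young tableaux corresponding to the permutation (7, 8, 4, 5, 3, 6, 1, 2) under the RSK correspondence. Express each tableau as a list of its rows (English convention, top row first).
P = [[1, 2, 6], [3, 5], [4, 8], [7]], Q = [[1, 2, 6], [3, 4], [5, 8], [7]]

Insert each entry of the permutation into P by Schensted row insertion, recording in Q the position of each new cell.

Insert 7: appended to row 1. P = [[7]].
Insert 8: appended to row 1. P = [[7, 8]].
Insert 4: 4 bumps 7 from row 1; 7 starts row 2. P = [[4, 8], [7]].
Insert 5: 5 bumps 8 from row 1; 8 appends to row 2. P = [[4, 5], [7, 8]].
Insert 3: 3 bumps 4 from row 1; 4 bumps 7 from row 2; 7 starts row 3. P = [[3, 5], [4, 8], [7]].
Insert 6: appended to row 1. P = [[3, 5, 6], [4, 8], [7]].
Insert 1: 1 bumps 3 from row 1; 3 bumps 4 from row 2; 4 bumps 7 from row 3; 7 starts row 4. P = [[1, 5, 6], [3, 8], [4], [7]].
Insert 2: 2 bumps 5 from row 1; 5 bumps 8 from row 2; 8 appends to row 3. P = [[1, 2, 6], [3, 5], [4, 8], [7]].

So P = [[1, 2, 6], [3, 5], [4, 8], [7]], Q = [[1, 2, 6], [3, 4], [5, 8], [7]].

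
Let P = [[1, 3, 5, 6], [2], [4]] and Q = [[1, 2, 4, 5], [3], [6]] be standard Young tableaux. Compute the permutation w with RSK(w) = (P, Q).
2 4 3 5 6 1

Reverse the RSK construction: for i from n down to 1, find the cell of Q containing i, remove the entry at that cell from P, and reverse-bump it up through P; the value ejected from row 1 is w(i).

Step i=6: Q has 6 at row 3, column 1; remove 4 from row 3 of P and reverse-bump: 4 enters row 2 and ejects 2; 2 enters row 1 and ejects 1. So w(6) = 1. P is now [[2, 3, 5, 6], [4]].
Step i=5: Q has 5 at row 1, column 4; remove that cell from P, ejecting 6. So w(5) = 6. P is now [[2, 3, 5], [4]].
Step i=4: Q has 4 at row 1, column 3; remove that cell from P, ejecting 5. So w(4) = 5. P is now [[2, 3], [4]].
Step i=3: Q has 3 at row 2, column 1; remove 4 from row 2 of P and reverse-bump: 4 enters row 1 and ejects 3. So w(3) = 3. P is now [[2, 4]].
Step i=2: Q has 2 at row 1, column 2; remove that cell from P, ejecting 4. So w(2) = 4. P is now [[2]].
Step i=1: Q has 1 at row 1, column 1; remove that cell from P, ejecting 2. So w(1) = 2. P is now [].

So w = 2 4 3 5 6 1.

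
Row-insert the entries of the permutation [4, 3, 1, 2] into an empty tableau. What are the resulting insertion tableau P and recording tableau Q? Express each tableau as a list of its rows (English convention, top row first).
Insert each entry of the permutation into P by Schensted row insertion, recording in Q the position of each new cell.

Insert 4: appended to row 1. P = [[4]].
Insert 3: 3 bumps 4 from row 1; 4 starts row 2. P = [[3], [4]].
Insert 1: 1 bumps 3 from row 1; 3 bumps 4 from row 2; 4 starts row 3. P = [[1], [3], [4]].
Insert 2: appended to row 1. P = [[1, 2], [3], [4]].

So P = [[1, 2], [3], [4]], Q = [[1, 4], [2], [3]].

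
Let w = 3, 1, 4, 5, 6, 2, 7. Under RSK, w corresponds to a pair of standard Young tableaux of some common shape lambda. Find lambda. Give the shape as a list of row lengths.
[5, 2]

Row-insert each entry into an empty tableau.

After inserting 3: P = [[3]].
After inserting 1: P = [[1], [3]].
After inserting 4: P = [[1, 4], [3]].
After inserting 5: P = [[1, 4, 5], [3]].
After inserting 6: P = [[1, 4, 5, 6], [3]].
After inserting 2: P = [[1, 2, 5, 6], [3, 4]].
After inserting 7: P = [[1, 2, 5, 6, 7], [3, 4]].

The final insertion tableau P = [[1, 2, 5, 6, 7], [3, 4]] has shape [5, 2].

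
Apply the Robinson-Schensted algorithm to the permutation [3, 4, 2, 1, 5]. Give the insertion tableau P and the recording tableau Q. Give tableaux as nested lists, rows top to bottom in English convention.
Insert each entry of the permutation into P by Schensted row insertion, recording in Q the position of each new cell.

Insert 3: appended to row 1. P = [[3]].
Insert 4: appended to row 1. P = [[3, 4]].
Insert 2: 2 bumps 3 from row 1; 3 starts row 2. P = [[2, 4], [3]].
Insert 1: 1 bumps 2 from row 1; 2 bumps 3 from row 2; 3 starts row 3. P = [[1, 4], [2], [3]].
Insert 5: appended to row 1. P = [[1, 4, 5], [2], [3]].

So P = [[1, 4, 5], [2], [3]], Q = [[1, 2, 5], [3], [4]].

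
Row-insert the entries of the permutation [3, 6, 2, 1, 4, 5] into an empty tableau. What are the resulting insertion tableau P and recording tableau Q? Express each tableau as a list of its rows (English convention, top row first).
Insert each entry of the permutation into P by Schensted row insertion, recording in Q the position of each new cell.

Insert 3: appended to row 1. P = [[3]].
Insert 6: appended to row 1. P = [[3, 6]].
Insert 2: 2 bumps 3 from row 1; 3 starts row 2. P = [[2, 6], [3]].
Insert 1: 1 bumps 2 from row 1; 2 bumps 3 from row 2; 3 starts row 3. P = [[1, 6], [2], [3]].
Insert 4: 4 bumps 6 from row 1; 6 appends to row 2. P = [[1, 4], [2, 6], [3]].
Insert 5: appended to row 1. P = [[1, 4, 5], [2, 6], [3]].

So P = [[1, 4, 5], [2, 6], [3]], Q = [[1, 2, 6], [3, 5], [4]].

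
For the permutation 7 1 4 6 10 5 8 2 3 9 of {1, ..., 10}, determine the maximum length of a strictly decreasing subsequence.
4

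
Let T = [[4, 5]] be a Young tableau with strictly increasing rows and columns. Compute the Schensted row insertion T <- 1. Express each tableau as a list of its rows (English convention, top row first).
In row 1, 1 replaces 4 (the leftmost entry greater than 1); 4 is bumped to row 2. 4 starts a new row 2. The new tableau is [[1, 5], [4]].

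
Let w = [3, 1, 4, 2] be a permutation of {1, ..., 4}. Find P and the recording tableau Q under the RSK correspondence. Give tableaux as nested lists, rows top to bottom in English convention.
P = [[1, 2], [3, 4]], Q = [[1, 3], [2, 4]]

Insert each entry of the permutation into P by Schensted row insertion, recording in Q the position of each new cell.

Insert 3: appended to row 1. P = [[3]].
Insert 1: 1 bumps 3 from row 1; 3 starts row 2. P = [[1], [3]].
Insert 4: appended to row 1. P = [[1, 4], [3]].
Insert 2: 2 bumps 4 from row 1; 4 appends to row 2. P = [[1, 2], [3, 4]].

So P = [[1, 2], [3, 4]], Q = [[1, 3], [2, 4]].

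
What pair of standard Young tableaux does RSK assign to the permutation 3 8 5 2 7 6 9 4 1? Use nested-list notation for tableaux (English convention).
Insert each entry of the permutation into P by Schensted row insertion, recording in Q the position of each new cell.

Insert 3: appended to row 1. P = [[3]].
Insert 8: appended to row 1. P = [[3, 8]].
Insert 5: 5 bumps 8 from row 1; 8 starts row 2. P = [[3, 5], [8]].
Insert 2: 2 bumps 3 from row 1; 3 bumps 8 from row 2; 8 starts row 3. P = [[2, 5], [3], [8]].
Insert 7: appended to row 1. P = [[2, 5, 7], [3], [8]].
Insert 6: 6 bumps 7 from row 1; 7 appends to row 2. P = [[2, 5, 6], [3, 7], [8]].
Insert 9: appended to row 1. P = [[2, 5, 6, 9], [3, 7], [8]].
Insert 4: 4 bumps 5 from row 1; 5 bumps 7 from row 2; 7 bumps 8 from row 3; 8 starts row 4. P = [[2, 4, 6, 9], [3, 5], [7], [8]].
Insert 1: 1 bumps 2 from row 1; 2 bumps 3 from row 2; 3 bumps 7 from row 3; 7 bumps 8 from row 4; 8 starts row 5. P = [[1, 4, 6, 9], [2, 5], [3], [7], [8]].

So P = [[1, 4, 6, 9], [2, 5], [3], [7], [8]], Q = [[1, 2, 5, 7], [3, 6], [4], [8], [9]].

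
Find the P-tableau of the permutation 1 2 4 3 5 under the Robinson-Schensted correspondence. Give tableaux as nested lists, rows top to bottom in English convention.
P = [[1, 2, 3, 5], [4]]

Insert 1: appended to row 1. P = [[1]].
Insert 2: appended to row 1. P = [[1, 2]].
Insert 4: appended to row 1. P = [[1, 2, 4]].
Insert 3: 3 bumps 4 from row 1; 4 starts row 2. P = [[1, 2, 3], [4]].
Insert 5: appended to row 1. P = [[1, 2, 3, 5], [4]].

So P = [[1, 2, 3, 5], [4]].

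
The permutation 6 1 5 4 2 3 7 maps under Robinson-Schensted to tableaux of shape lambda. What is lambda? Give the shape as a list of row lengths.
Row-insert each entry into an empty tableau.

After inserting 6: P = [[6]].
After inserting 1: P = [[1], [6]].
After inserting 5: P = [[1, 5], [6]].
After inserting 4: P = [[1, 4], [5], [6]].
After inserting 2: P = [[1, 2], [4], [5], [6]].
After inserting 3: P = [[1, 2, 3], [4], [5], [6]].
After inserting 7: P = [[1, 2, 3, 7], [4], [5], [6]].

The final insertion tableau P = [[1, 2, 3, 7], [4], [5], [6]] has shape [4, 1, 1, 1].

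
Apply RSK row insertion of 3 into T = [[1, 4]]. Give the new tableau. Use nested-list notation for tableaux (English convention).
In row 1, 3 replaces 4 (the leftmost entry greater than 3); 4 is bumped to row 2. 4 starts a new row 2. The new tableau is [[1, 3], [4]].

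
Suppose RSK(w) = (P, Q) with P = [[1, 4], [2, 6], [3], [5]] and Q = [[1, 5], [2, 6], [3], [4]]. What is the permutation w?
Reverse the RSK construction: for i from n down to 1, find the cell of Q containing i, remove the entry at that cell from P, and reverse-bump it up through P; the value ejected from row 1 is w(i).

Step i=6: Q has 6 at row 2, column 2; remove 6 from row 2 of P and reverse-bump: 6 enters row 1 and ejects 4. So w(6) = 4. P is now [[1, 6], [2], [3], [5]].
Step i=5: Q has 5 at row 1, column 2; remove that cell from P, ejecting 6. So w(5) = 6. P is now [[1], [2], [3], [5]].
Step i=4: Q has 4 at row 4, column 1; remove 5 from row 4 of P and reverse-bump: 5 enters row 3 and ejects 3; 3 enters row 2 and ejects 2; 2 enters row 1 and ejects 1. So w(4) = 1. P is now [[2], [3], [5]].
Step i=3: Q has 3 at row 3, column 1; remove 5 from row 3 of P and reverse-bump: 5 enters row 2 and ejects 3; 3 enters row 1 and ejects 2. So w(3) = 2. P is now [[3], [5]].
Step i=2: Q has 2 at row 2, column 1; remove 5 from row 2 of P and reverse-bump: 5 enters row 1 and ejects 3. So w(2) = 3. P is now [[5]].
Step i=1: Q has 1 at row 1, column 1; remove that cell from P, ejecting 5. So w(1) = 5. P is now [].

So w = 5 3 2 1 6 4.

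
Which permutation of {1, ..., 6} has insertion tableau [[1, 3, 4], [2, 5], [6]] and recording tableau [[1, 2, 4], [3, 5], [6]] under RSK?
2 3 1 6 5 4

Reverse the RSK construction: for i from n down to 1, find the cell of Q containing i, remove the entry at that cell from P, and reverse-bump it up through P; the value ejected from row 1 is w(i).

Step i=6: Q has 6 at row 3, column 1; remove 6 from row 3 of P and reverse-bump: 6 enters row 2 and ejects 5; 5 enters row 1 and ejects 4. So w(6) = 4. P is now [[1, 3, 5], [2, 6]].
Step i=5: Q has 5 at row 2, column 2; remove 6 from row 2 of P and reverse-bump: 6 enters row 1 and ejects 5. So w(5) = 5. P is now [[1, 3, 6], [2]].
Step i=4: Q has 4 at row 1, column 3; remove that cell from P, ejecting 6. So w(4) = 6. P is now [[1, 3], [2]].
Step i=3: Q has 3 at row 2, column 1; remove 2 from row 2 of P and reverse-bump: 2 enters row 1 and ejects 1. So w(3) = 1. P is now [[2, 3]].
Step i=2: Q has 2 at row 1, column 2; remove that cell from P, ejecting 3. So w(2) = 3. P is now [[2]].
Step i=1: Q has 1 at row 1, column 1; remove that cell from P, ejecting 2. So w(1) = 2. P is now [].

So w = 2 3 1 6 5 4.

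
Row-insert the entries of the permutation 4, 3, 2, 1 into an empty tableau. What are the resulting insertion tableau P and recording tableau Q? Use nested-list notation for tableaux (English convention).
P = [[1], [2], [3], [4]], Q = [[1], [2], [3], [4]]

Insert each entry of the permutation into P by Schensted row insertion, recording in Q the position of each new cell.

Insert 4: appended to row 1. P = [[4]].
Insert 3: 3 bumps 4 from row 1; 4 starts row 2. P = [[3], [4]].
Insert 2: 2 bumps 3 from row 1; 3 bumps 4 from row 2; 4 starts row 3. P = [[2], [3], [4]].
Insert 1: 1 bumps 2 from row 1; 2 bumps 3 from row 2; 3 bumps 4 from row 3; 4 starts row 4. P = [[1], [2], [3], [4]].

So P = [[1], [2], [3], [4]], Q = [[1], [2], [3], [4]].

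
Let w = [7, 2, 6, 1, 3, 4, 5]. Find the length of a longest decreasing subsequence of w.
3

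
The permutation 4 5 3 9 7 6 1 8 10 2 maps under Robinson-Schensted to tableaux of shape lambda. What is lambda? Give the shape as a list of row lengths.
Row-insert each entry into an empty tableau.

After inserting 4: P = [[4]].
After inserting 5: P = [[4, 5]].
After inserting 3: P = [[3, 5], [4]].
After inserting 9: P = [[3, 5, 9], [4]].
After inserting 7: P = [[3, 5, 7], [4, 9]].
After inserting 6: P = [[3, 5, 6], [4, 7], [9]].
After inserting 1: P = [[1, 5, 6], [3, 7], [4], [9]].
After inserting 8: P = [[1, 5, 6, 8], [3, 7], [4], [9]].
After inserting 10: P = [[1, 5, 6, 8, 10], [3, 7], [4], [9]].
After inserting 2: P = [[1, 2, 6, 8, 10], [3, 5], [4, 7], [9]].

The final insertion tableau P = [[1, 2, 6, 8, 10], [3, 5], [4, 7], [9]] has shape [5, 2, 2, 1].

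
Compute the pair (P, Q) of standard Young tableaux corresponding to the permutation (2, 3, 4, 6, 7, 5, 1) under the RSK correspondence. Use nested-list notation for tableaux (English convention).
P = [[1, 3, 4, 5, 7], [2], [6]], Q = [[1, 2, 3, 4, 5], [6], [7]]

Insert each entry of the permutation into P by Schensted row insertion, recording in Q the position of each new cell.

After inserting 2: P = [[2]].
After inserting 3: P = [[2, 3]].
After inserting 4: P = [[2, 3, 4]].
After inserting 6: P = [[2, 3, 4, 6]].
After inserting 7: P = [[2, 3, 4, 6, 7]].
After inserting 5: P = [[2, 3, 4, 5, 7], [6]].
After inserting 1: P = [[1, 3, 4, 5, 7], [2], [6]].

So P = [[1, 3, 4, 5, 7], [2], [6]], Q = [[1, 2, 3, 4, 5], [6], [7]].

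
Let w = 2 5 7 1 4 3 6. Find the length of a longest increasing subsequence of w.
3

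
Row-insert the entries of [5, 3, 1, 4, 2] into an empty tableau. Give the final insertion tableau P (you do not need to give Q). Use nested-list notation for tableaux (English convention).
P = [[1, 2], [3, 4], [5]]

Insert 5: appended to row 1. P = [[5]].
Insert 3: 3 bumps 5 from row 1; 5 starts row 2. P = [[3], [5]].
Insert 1: 1 bumps 3 from row 1; 3 bumps 5 from row 2; 5 starts row 3. P = [[1], [3], [5]].
Insert 4: appended to row 1. P = [[1, 4], [3], [5]].
Insert 2: 2 bumps 4 from row 1; 4 appends to row 2. P = [[1, 2], [3, 4], [5]].

So P = [[1, 2], [3, 4], [5]].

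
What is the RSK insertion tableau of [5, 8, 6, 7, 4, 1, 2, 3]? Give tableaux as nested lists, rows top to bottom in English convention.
P = [[1, 2, 3], [4, 6, 7], [5], [8]]

Insert 5: appended to row 1. P = [[5]].
Insert 8: appended to row 1. P = [[5, 8]].
Insert 6: 6 bumps 8 from row 1; 8 starts row 2. P = [[5, 6], [8]].
Insert 7: appended to row 1. P = [[5, 6, 7], [8]].
Insert 4: 4 bumps 5 from row 1; 5 bumps 8 from row 2; 8 starts row 3. P = [[4, 6, 7], [5], [8]].
Insert 1: 1 bumps 4 from row 1; 4 bumps 5 from row 2; 5 bumps 8 from row 3; 8 starts row 4. P = [[1, 6, 7], [4], [5], [8]].
Insert 2: 2 bumps 6 from row 1; 6 appends to row 2. P = [[1, 2, 7], [4, 6], [5], [8]].
Insert 3: 3 bumps 7 from row 1; 7 appends to row 2. P = [[1, 2, 3], [4, 6, 7], [5], [8]].

So P = [[1, 2, 3], [4, 6, 7], [5], [8]].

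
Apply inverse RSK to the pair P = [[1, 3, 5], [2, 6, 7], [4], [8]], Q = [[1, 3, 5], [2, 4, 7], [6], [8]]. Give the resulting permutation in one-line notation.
4 2 8 6 7 3 5 1

Reverse the RSK construction: for i from n down to 1, find the cell of Q containing i, remove the entry at that cell from P, and reverse-bump it up through P; the value ejected from row 1 is w(i).

Step i=8: Q has 8 at row 4, column 1; remove 8 from row 4 of P and reverse-bump: 8 enters row 3 and ejects 4; 4 enters row 2 and ejects 2; 2 enters row 1 and ejects 1. So w(8) = 1. P is now [[2, 3, 5], [4, 6, 7], [8]].
Step i=7: Q has 7 at row 2, column 3; remove 7 from row 2 of P and reverse-bump: 7 enters row 1 and ejects 5. So w(7) = 5. P is now [[2, 3, 7], [4, 6], [8]].
Step i=6: Q has 6 at row 3, column 1; remove 8 from row 3 of P and reverse-bump: 8 enters row 2 and ejects 6; 6 enters row 1 and ejects 3. So w(6) = 3. P is now [[2, 6, 7], [4, 8]].
Step i=5: Q has 5 at row 1, column 3; remove that cell from P, ejecting 7. So w(5) = 7. P is now [[2, 6], [4, 8]].
Step i=4: Q has 4 at row 2, column 2; remove 8 from row 2 of P and reverse-bump: 8 enters row 1 and ejects 6. So w(4) = 6. P is now [[2, 8], [4]].
Step i=3: Q has 3 at row 1, column 2; remove that cell from P, ejecting 8. So w(3) = 8. P is now [[2], [4]].
Step i=2: Q has 2 at row 2, column 1; remove 4 from row 2 of P and reverse-bump: 4 enters row 1 and ejects 2. So w(2) = 2. P is now [[4]].
Step i=1: Q has 1 at row 1, column 1; remove that cell from P, ejecting 4. So w(1) = 4. P is now [].

So w = 4 2 8 6 7 3 5 1.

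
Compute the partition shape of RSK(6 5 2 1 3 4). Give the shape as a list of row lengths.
Row-insert each entry into an empty tableau.

After inserting 6: P = [[6]].
After inserting 5: P = [[5], [6]].
After inserting 2: P = [[2], [5], [6]].
After inserting 1: P = [[1], [2], [5], [6]].
After inserting 3: P = [[1, 3], [2], [5], [6]].
After inserting 4: P = [[1, 3, 4], [2], [5], [6]].

The final insertion tableau P = [[1, 3, 4], [2], [5], [6]] has shape [3, 1, 1, 1].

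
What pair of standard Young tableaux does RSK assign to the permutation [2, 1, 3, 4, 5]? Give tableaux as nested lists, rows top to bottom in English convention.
P = [[1, 3, 4, 5], [2]], Q = [[1, 3, 4, 5], [2]]

Insert each entry of the permutation into P by Schensted row insertion, recording in Q the position of each new cell.

Insert 2: appended to row 1. P = [[2]], Q = [[1]].
Insert 1: 1 bumps 2 from row 1; 2 starts row 2. P = [[1], [2]], Q = [[1], [2]].
Insert 3: appended to row 1. P = [[1, 3], [2]], Q = [[1, 3], [2]].
Insert 4: appended to row 1. P = [[1, 3, 4], [2]], Q = [[1, 3, 4], [2]].
Insert 5: appended to row 1. P = [[1, 3, 4, 5], [2]], Q = [[1, 3, 4, 5], [2]].

So P = [[1, 3, 4, 5], [2]], Q = [[1, 3, 4, 5], [2]].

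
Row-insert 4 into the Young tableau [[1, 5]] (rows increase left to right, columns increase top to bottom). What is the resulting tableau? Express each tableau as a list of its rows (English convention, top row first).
In row 1, 4 replaces 5 (the leftmost entry greater than 4); 5 is bumped to row 2. 5 starts a new row 2. The new tableau is [[1, 4], [5]].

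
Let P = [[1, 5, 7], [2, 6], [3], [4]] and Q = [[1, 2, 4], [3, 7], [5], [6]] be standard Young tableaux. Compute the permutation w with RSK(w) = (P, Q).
Reverse the RSK construction: for i from n down to 1, find the cell of Q containing i, remove the entry at that cell from P, and reverse-bump it up through P; the value ejected from row 1 is w(i).

Step i=7: Q has 7 at row 2, column 2; remove 6 from row 2 of P and reverse-bump: 6 enters row 1 and ejects 5. So w(7) = 5. P is now [[1, 6, 7], [2], [3], [4]].
Step i=6: Q has 6 at row 4, column 1; remove 4 from row 4 of P and reverse-bump: 4 enters row 3 and ejects 3; 3 enters row 2 and ejects 2; 2 enters row 1 and ejects 1. So w(6) = 1. P is now [[2, 6, 7], [3], [4]].
Step i=5: Q has 5 at row 3, column 1; remove 4 from row 3 of P and reverse-bump: 4 enters row 2 and ejects 3; 3 enters row 1 and ejects 2. So w(5) = 2. P is now [[3, 6, 7], [4]].
Step i=4: Q has 4 at row 1, column 3; remove that cell from P, ejecting 7. So w(4) = 7. P is now [[3, 6], [4]].
Step i=3: Q has 3 at row 2, column 1; remove 4 from row 2 of P and reverse-bump: 4 enters row 1 and ejects 3. So w(3) = 3. P is now [[4, 6]].
Step i=2: Q has 2 at row 1, column 2; remove that cell from P, ejecting 6. So w(2) = 6. P is now [[4]].
Step i=1: Q has 1 at row 1, column 1; remove that cell from P, ejecting 4. So w(1) = 4. P is now [].

So w = 4 6 3 7 2 1 5.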